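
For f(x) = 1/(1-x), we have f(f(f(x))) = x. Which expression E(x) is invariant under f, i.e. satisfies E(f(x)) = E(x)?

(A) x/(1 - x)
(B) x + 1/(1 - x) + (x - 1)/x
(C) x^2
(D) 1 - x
B

Replace x by f(x) = 1/(1 - x) in each option and simplify. As a quick numerical cross-check, also compare E(3) with E(f(3)) = E(-1/2).

(A) x/(1 - x)  ->  (1/(1 - x))/(1 - (1/(1 - x))) = -1/x; check: E(3) = -3/2 but E(-1/2) = -1/3.   [not invariant]
(B) x + 1/(1 - x) + (x - 1)/x  ->  (1/(1 - x)) + 1/(1 - (1/(1 - x))) + ((1/(1 - x)) - 1)/(1/(1 - x)), which simplifies back to x + 1/(1 - x) + (x - 1)/x; check: E(3) = 19/6, E(-1/2) = 19/6.   [invariant]
(C) x^2  ->  (1/(1 - x))^2 = (x - 1)^(-2); check: E(3) = 9 but E(-1/2) = 1/4.   [not invariant]
(D) 1 - x  ->  1 - (1/(1 - x)) = x/(x - 1); check: E(3) = -2 but E(-1/2) = 3/2.   [not invariant]

Only (B) is unchanged. Indeed f(f(x)) = 1/(1 - 1/(1-x)) = (1-x)/(-x) = (x-1)/x, so E(x) = x + f(x) + f(f(x)) is the sum over the whole 3-cycle; applying f just permutes the three terms cyclically (x -> f(x) -> f(f(x)) -> x), leaving the sum unchanged.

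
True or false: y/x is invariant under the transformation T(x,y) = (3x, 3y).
True

Substitute T(x,y) = (3x, 3y) into the expression and compare with the original.

Original: y/x
After applying T: (3y)/(3x) = y/x

This is identical to the original y/x, so the expression is invariant.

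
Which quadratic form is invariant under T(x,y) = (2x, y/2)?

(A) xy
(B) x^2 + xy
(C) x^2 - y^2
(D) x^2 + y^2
A

T multiplies x by 2 and divides y by 2.
Substitute the transformed coordinates into each option and compare with the original:
(A) xy  ->  (2x)(y/2) = xy   [equals xy: invariant]
(B) x^2 + xy  ->  (2x)^2 + (2x)(y/2) = 4x^2 + xy   [differs from x^2 + xy: not invariant]
(C) x^2 - y^2  ->  (2x)^2 - (y/2)^2 = 4x^2 - y^2/4   [differs from x^2 - y^2: not invariant]
(D) x^2 + y^2  ->  (2x)^2 + (y/2)^2 = 4x^2 + y^2/4   [differs from x^2 + y^2: not invariant]

Only option (A), xy, is unchanged by the transformation.
The factors 2 and 1/2 cancel only in the pure product xy.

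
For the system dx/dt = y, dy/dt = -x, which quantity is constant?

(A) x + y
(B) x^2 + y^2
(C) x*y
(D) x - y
B

A first integral I satisfies dI/dt = 0 along every solution. Differentiate each option and use the equation of motion:
(A) d/dt[x + y] = y + (-x) = y - x, not identically 0
(B) d/dt[x^2 + y^2] = 2x*dx/dt + 2y*dy/dt = 2x*y + 2y*(-x) = 0
(C) d/dt[x*y] = (dx/dt)y + x(dy/dt) = y^2 - x^2, not identically 0
(D) d/dt[x - y] = y - (-x) = x + y, not identically 0

Only (B) has zero time-derivative. So x^2 + y^2 (the squared radius; trajectories are circles) is the conserved quantity.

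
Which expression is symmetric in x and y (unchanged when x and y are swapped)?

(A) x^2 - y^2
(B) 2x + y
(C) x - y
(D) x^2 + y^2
D

A symmetric expression is unchanged when the variables are permuted; here the transformation to test is the swap (x, y) -> (y, x).
Substitute the transformed coordinates into each option and compare with the original:
(A) x^2 - y^2  ->  (y)^2 - (x)^2 = -x^2 + y^2   [differs from x^2 - y^2: not invariant]
(B) 2x + y  ->  2(y) + (x) = x + 2y   [differs from 2x + y: not invariant]
(C) x - y  ->  (y) - (x) = -x + y   [differs from x - y: not invariant]
(D) x^2 + y^2  ->  (y)^2 + (x)^2 = x^2 + y^2   [equals x^2 + y^2: invariant]

Only option (D), x^2 + y^2, is unchanged by the transformation.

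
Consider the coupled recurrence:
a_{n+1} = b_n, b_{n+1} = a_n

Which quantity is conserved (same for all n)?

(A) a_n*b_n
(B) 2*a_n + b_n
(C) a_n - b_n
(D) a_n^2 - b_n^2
A

Replace a_n by a_{n+1} = b_n and b_n by b_{n+1} = a_n in each option and simplify:
(A) a_n*b_n  ->  (b_n)*(a_n) = a_n*b_n   [conserved]
(B) 2*a_n + b_n  ->  2*(b_n) + (a_n) = a_n + 2*b_n   [not conserved]
(C) a_n - b_n  ->  (b_n) - (a_n) = -a_n + b_n   [not conserved]
(D) a_n^2 - b_n^2  ->  (b_n)^2 - (a_n)^2 = -a_n^2 + b_n^2   [not conserved]

Only (A) a_n*b_n returns to itself after one step, so it is the conserved quantity.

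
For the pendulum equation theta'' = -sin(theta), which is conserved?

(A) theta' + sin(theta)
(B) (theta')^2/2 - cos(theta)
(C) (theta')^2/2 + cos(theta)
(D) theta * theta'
B

A first integral I satisfies dI/dt = 0 along every solution. Differentiate each option and use the equation of motion:
(A) d/dt[theta' + sin(theta)] = theta'' + cos(theta) theta' = -sin(theta) + theta' cos(theta), not identically 0
(B) d/dt[(theta')^2/2 - cos(theta)] = theta' theta'' + sin(theta) theta' = theta'(-sin(theta)) + theta' sin(theta) = 0
(C) d/dt[(theta')^2/2 + cos(theta)] = theta' theta'' - sin(theta) theta' = -2 theta' sin(theta), not identically 0
(D) d/dt[theta * theta'] = (theta')^2 + theta theta'' = (theta')^2 - theta sin(theta), not identically 0

Only (B) has zero time-derivative. This is the total energy: kinetic (theta')^2/2 plus potential -cos(theta).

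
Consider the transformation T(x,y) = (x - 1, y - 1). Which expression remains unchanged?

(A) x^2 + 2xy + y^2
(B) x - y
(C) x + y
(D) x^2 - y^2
B

An expression E(x,y) is invariant under T if E(T(x,y)) = E(x,y). Here T(x,y) = (x - 1, y - 1).
Substitute the transformed coordinates into each option and compare with the original:
(A) x^2 + 2xy + y^2  ->  (x - 1)^2 + 2(x - 1)(y - 1) + (y - 1)^2 = x^2 + 2xy - 4x + y^2 - 4y + 4   [differs from x^2 + 2xy + y^2: not invariant]
(B) x - y  ->  (x - 1) - (y - 1) = x - y   [equals x - y: invariant]
(C) x + y  ->  (x - 1) + (y - 1) = x + y - 2   [differs from x + y: not invariant]
(D) x^2 - y^2  ->  (x - 1)^2 - (y - 1)^2 = x^2 - 2x - y^2 + 2y   [differs from x^2 - y^2: not invariant]

Only option (B), x - y, is unchanged by the transformation.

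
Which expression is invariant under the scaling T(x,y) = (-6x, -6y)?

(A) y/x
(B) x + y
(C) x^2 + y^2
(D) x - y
A

Under the uniform scaling T(x,y) = (-6x, -6y):
Substitute the transformed coordinates into each option and compare with the original:
(A) y/x  ->  (-6y)/(-6x) = y/x   [equals y/x: invariant]
(B) x + y  ->  (-6x) + (-6y) = -6x - 6y   [differs from x + y: not invariant]
(C) x^2 + y^2  ->  (-6x)^2 + (-6y)^2 = 36x^2 + 36y^2   [differs from x^2 + y^2: not invariant]
(D) x - y  ->  (-6x) - (-6y) = -6x + 6y   [differs from x - y: not invariant]

Only option (A), y/x, is unchanged by the transformation.
The common factor -6 cancels in a ratio of coordinates, while sums, products and sums of squares pick up factors of -6 or 36.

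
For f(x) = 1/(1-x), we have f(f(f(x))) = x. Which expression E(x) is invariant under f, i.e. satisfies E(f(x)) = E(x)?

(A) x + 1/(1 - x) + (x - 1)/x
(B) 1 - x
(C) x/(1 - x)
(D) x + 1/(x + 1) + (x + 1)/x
A

Replace x by f(x) = 1/(1 - x) in each option and simplify. As a quick numerical cross-check, also compare E(5) with E(f(5)) = E(-1/4).

(A) x + 1/(1 - x) + (x - 1)/x  ->  (1/(1 - x)) + 1/(1 - (1/(1 - x))) + ((1/(1 - x)) - 1)/(1/(1 - x)), which simplifies back to x + 1/(1 - x) + (x - 1)/x; check: E(5) = 111/20, E(-1/4) = 111/20.   [invariant]
(B) 1 - x  ->  1 - (1/(1 - x)) = x/(x - 1); check: E(5) = -4 but E(-1/4) = 5/4.   [not invariant]
(C) x/(1 - x)  ->  (1/(1 - x))/(1 - (1/(1 - x))) = -1/x; check: E(5) = -5/4 but E(-1/4) = -1/5.   [not invariant]
(D) x + 1/(x + 1) + (x + 1)/x  ->  (1/(1 - x)) + 1/((1/(1 - x)) + 1) + ((1/(1 - x)) + 1)/(1/(1 - x)) = (-x^3 + 6x^2 - 11x + 7)/(x^2 - 3x + 2); check: E(5) = 191/30 but E(-1/4) = -23/12.   [not invariant]

Only (A) is unchanged. Indeed f(f(x)) = 1/(1 - 1/(1-x)) = (1-x)/(-x) = (x-1)/x, so E(x) = x + f(x) + f(f(x)) is the sum over the whole 3-cycle; applying f just permutes the three terms cyclically (x -> f(x) -> f(f(x)) -> x), leaving the sum unchanged.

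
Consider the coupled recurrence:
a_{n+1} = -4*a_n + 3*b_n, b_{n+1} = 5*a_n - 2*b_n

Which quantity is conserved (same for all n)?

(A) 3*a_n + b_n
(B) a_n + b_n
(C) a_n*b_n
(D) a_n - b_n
B

Replace a_n by a_{n+1} = -4*a_n + 3*b_n and b_n by b_{n+1} = 5*a_n - 2*b_n in each option and simplify:
(A) 3*a_n + b_n  ->  3*(-4*a_n + 3*b_n) + (5*a_n - 2*b_n) = -7*a_n + 7*b_n   [not conserved]
(B) a_n + b_n  ->  (-4*a_n + 3*b_n) + (5*a_n - 2*b_n) = a_n + b_n   [conserved]
(C) a_n*b_n  ->  (-4*a_n + 3*b_n)*(5*a_n - 2*b_n) = -20*a_n^2 + 23*a_n*b_n - 6*b_n^2   [not conserved]
(D) a_n - b_n  ->  (-4*a_n + 3*b_n) - (5*a_n - 2*b_n) = -9*a_n + 5*b_n   [not conserved]

Only (B) a_n + b_n returns to itself after one step, so it is the conserved quantity.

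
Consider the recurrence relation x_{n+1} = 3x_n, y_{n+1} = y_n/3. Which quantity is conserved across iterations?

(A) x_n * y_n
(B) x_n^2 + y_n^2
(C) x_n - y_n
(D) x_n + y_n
A

For the recurrence x_{n+1} = 3x_n, y_{n+1} = y_n/3:

x_{n+1} * y_{n+1} = (3x_n) * (y_n/3) = x_n * y_n
The product is conserved.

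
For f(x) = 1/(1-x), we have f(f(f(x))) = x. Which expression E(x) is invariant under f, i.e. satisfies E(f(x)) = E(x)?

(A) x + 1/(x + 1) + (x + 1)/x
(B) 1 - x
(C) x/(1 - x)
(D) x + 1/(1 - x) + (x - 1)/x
D

Replace x by f(x) = 1/(1 - x) in each option and simplify. As a quick numerical cross-check, also compare E(3) with E(f(3)) = E(-1/2).

(A) x + 1/(x + 1) + (x + 1)/x  ->  (1/(1 - x)) + 1/((1/(1 - x)) + 1) + ((1/(1 - x)) + 1)/(1/(1 - x)) = (-x^3 + 6x^2 - 11x + 7)/(x^2 - 3x + 2); check: E(3) = 55/12 but E(-1/2) = 1/2.   [not invariant]
(B) 1 - x  ->  1 - (1/(1 - x)) = x/(x - 1); check: E(3) = -2 but E(-1/2) = 3/2.   [not invariant]
(C) x/(1 - x)  ->  (1/(1 - x))/(1 - (1/(1 - x))) = -1/x; check: E(3) = -3/2 but E(-1/2) = -1/3.   [not invariant]
(D) x + 1/(1 - x) + (x - 1)/x  ->  (1/(1 - x)) + 1/(1 - (1/(1 - x))) + ((1/(1 - x)) - 1)/(1/(1 - x)), which simplifies back to x + 1/(1 - x) + (x - 1)/x; check: E(3) = 19/6, E(-1/2) = 19/6.   [invariant]

Only (D) is unchanged. Indeed f(f(x)) = 1/(1 - 1/(1-x)) = (1-x)/(-x) = (x-1)/x, so E(x) = x + f(x) + f(f(x)) is the sum over the whole 3-cycle; applying f just permutes the three terms cyclically (x -> f(x) -> f(f(x)) -> x), leaving the sum unchanged.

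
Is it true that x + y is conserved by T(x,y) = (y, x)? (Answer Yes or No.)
Yes

Substitute T(x,y) = (y, x) into the expression and compare with the original.

Original: x + y
After applying T: (y) + (x) = x + y

This is identical to the original x + y, so the expression is invariant.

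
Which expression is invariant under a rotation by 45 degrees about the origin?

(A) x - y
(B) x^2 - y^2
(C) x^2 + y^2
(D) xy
C

A rotation by 45 degrees sends (x, y) to (sqrt(2)x/2 - sqrt(2)y/2, sqrt(2)x/2 + sqrt(2)y/2).
Substitute the transformed coordinates into each option and compare with the original:
(A) x - y  ->  (sqrt(2)x/2 - sqrt(2)y/2) - (sqrt(2)x/2 + sqrt(2)y/2) = -sqrt(2)y   [differs from x - y: not invariant]
(B) x^2 - y^2  ->  (sqrt(2)x/2 - sqrt(2)y/2)^2 - (sqrt(2)x/2 + sqrt(2)y/2)^2 = -2xy   [differs from x^2 - y^2: not invariant]
(C) x^2 + y^2  ->  (sqrt(2)x/2 - sqrt(2)y/2)^2 + (sqrt(2)x/2 + sqrt(2)y/2)^2 = x^2 + y^2   [equals x^2 + y^2: invariant]
(D) xy  ->  (sqrt(2)x/2 - sqrt(2)y/2)(sqrt(2)x/2 + sqrt(2)y/2) = x^2/2 - y^2/2   [differs from xy: not invariant]

Only option (C), x^2 + y^2, is unchanged by the transformation.
Geometrically, x^2 + y^2 is the squared distance from the origin, which every rotation about the origin preserves.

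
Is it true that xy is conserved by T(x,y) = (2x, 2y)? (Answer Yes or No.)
No

Substitute T(x,y) = (2x, 2y) into the expression and compare with the original.

Original: xy
After applying T: (2x)(2y) = 4xy

This differs from the original xy (difference: 3xy), so the expression is NOT invariant.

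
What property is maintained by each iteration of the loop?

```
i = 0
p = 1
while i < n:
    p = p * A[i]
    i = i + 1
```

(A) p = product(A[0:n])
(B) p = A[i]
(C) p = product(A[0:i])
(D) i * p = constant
C

A loop invariant must hold before the first iteration and be re-established by every execution of the body.

(C) p = product(A[0:i]): Initially i = 0 and p = 1 = product of the empty slice A[0:0]. If p = product(A[0:i]) holds at the top of an iteration, the body sets p to product(A[0:i]) * A[i] = product(A[0:i+1]) and then i to i+1, so the property is restored. At exit i = n, giving p = product(A[0:n]).

The other options fail:
(A) p = product(A[0:n]): false before the loop (p = 1, not the full product) -- it only becomes true at exit.
(B) p = A[i]: after the first iteration p = A[0] but i = 1; in general p is a product of several elements, not a single one.
(D) i * p = constant: initially i * p = 0, but after one iteration it is 1 * A[0], which is nonzero in general.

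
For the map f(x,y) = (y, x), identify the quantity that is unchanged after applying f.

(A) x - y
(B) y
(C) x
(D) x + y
D

For f(x,y) = (y, x):
After applying f: x' = y, y' = x. So x' + y' = y + x = x + y.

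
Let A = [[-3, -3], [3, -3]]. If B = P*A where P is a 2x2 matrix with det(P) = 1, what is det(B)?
18

By the multiplicative property of determinants, det(B) = det(P*A) = det(P) * det(A) = det(A),
so the determinant is invariant under multiplication by any determinant-1 matrix; we just need det(A).

det(A) = (-3)(-3) - (-3)(3) = 9 - (-9) = 18

Therefore det(B) = 1 * 18 = 18.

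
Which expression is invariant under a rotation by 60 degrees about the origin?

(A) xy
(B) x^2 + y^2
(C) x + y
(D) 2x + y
B

A rotation by 60 degrees sends (x, y) to (x/2 - sqrt(3)y/2, sqrt(3)x/2 + y/2).
Substitute the transformed coordinates into each option and compare with the original:
(A) xy  ->  (x/2 - sqrt(3)y/2)(sqrt(3)x/2 + y/2) = sqrt(3)x^2/4 - xy/2 - sqrt(3)y^2/4   [differs from xy: not invariant]
(B) x^2 + y^2  ->  (x/2 - sqrt(3)y/2)^2 + (sqrt(3)x/2 + y/2)^2 = x^2 + y^2   [equals x^2 + y^2: invariant]
(C) x + y  ->  (x/2 - sqrt(3)y/2) + (sqrt(3)x/2 + y/2) = x/2 + sqrt(3)x/2 - sqrt(3)y/2 + y/2   [differs from x + y: not invariant]
(D) 2x + y  ->  2(x/2 - sqrt(3)y/2) + (sqrt(3)x/2 + y/2) = sqrt(3)x/2 + x - sqrt(3)y + y/2   [differs from 2x + y: not invariant]

Only option (B), x^2 + y^2, is unchanged by the transformation.
Geometrically, x^2 + y^2 is the squared distance from the origin, which every rotation about the origin preserves.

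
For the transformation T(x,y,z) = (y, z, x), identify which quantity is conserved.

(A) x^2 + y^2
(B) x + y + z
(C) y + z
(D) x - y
B

Apply T(x,y,z) = (y, z, x) to each option, i.e. replace (x, y, z) by the transformed coordinates.
Substitute the transformed coordinates into each option and compare with the original:
(A) x^2 + y^2  ->  (y)^2 + (z)^2 = y^2 + z^2   [differs from x^2 + y^2: not invariant]
(B) x + y + z  ->  (y) + (z) + (x) = x + y + z   [equals x + y + z: invariant]
(C) y + z  ->  (z) + (x) = x + z   [differs from y + z: not invariant]
(D) x - y  ->  (y) - (z) = y - z   [differs from x - y: not invariant]

Only option (B), x + y + z, is unchanged by the transformation.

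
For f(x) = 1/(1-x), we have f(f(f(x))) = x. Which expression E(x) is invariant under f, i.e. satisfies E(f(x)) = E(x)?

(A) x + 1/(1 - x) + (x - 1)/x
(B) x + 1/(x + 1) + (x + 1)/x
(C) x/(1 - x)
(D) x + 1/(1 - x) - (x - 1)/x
A

Replace x by f(x) = 1/(1 - x) in each option and simplify. As a quick numerical cross-check, also compare E(3) with E(f(3)) = E(-1/2).

(A) x + 1/(1 - x) + (x - 1)/x  ->  (1/(1 - x)) + 1/(1 - (1/(1 - x))) + ((1/(1 - x)) - 1)/(1/(1 - x)), which simplifies back to x + 1/(1 - x) + (x - 1)/x; check: E(3) = 19/6, E(-1/2) = 19/6.   [invariant]
(B) x + 1/(x + 1) + (x + 1)/x  ->  (1/(1 - x)) + 1/((1/(1 - x)) + 1) + ((1/(1 - x)) + 1)/(1/(1 - x)) = (-x^3 + 6x^2 - 11x + 7)/(x^2 - 3x + 2); check: E(3) = 55/12 but E(-1/2) = 1/2.   [not invariant]
(C) x/(1 - x)  ->  (1/(1 - x))/(1 - (1/(1 - x))) = -1/x; check: E(3) = -3/2 but E(-1/2) = -1/3.   [not invariant]
(D) x + 1/(1 - x) - (x - 1)/x  ->  (1/(1 - x)) + 1/(1 - (1/(1 - x))) - ((1/(1 - x)) - 1)/(1/(1 - x)) = (x^2(1 - x) - x + (x - 1)^2)/(x(x - 1)); check: E(3) = 11/6 but E(-1/2) = -17/6.   [not invariant]

Only (A) is unchanged. Indeed f(f(x)) = 1/(1 - 1/(1-x)) = (1-x)/(-x) = (x-1)/x, so E(x) = x + f(x) + f(f(x)) is the sum over the whole 3-cycle; applying f just permutes the three terms cyclically (x -> f(x) -> f(f(x)) -> x), leaving the sum unchanged.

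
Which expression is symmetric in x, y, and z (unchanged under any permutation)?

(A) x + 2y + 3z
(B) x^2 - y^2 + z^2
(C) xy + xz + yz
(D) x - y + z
C

A symmetric expression is unchanged when the variables are permuted; here the transformation to test is the swap (x, y) -> (y, x).
A symmetric expression must survive every permutation; the single swap x <-> y already eliminates the distractors, and the keyed expression is also unchanged by x <-> z and y <-> z (each variable enters it in exactly the same way).
Substitute the transformed coordinates into each option and compare with the original:
(A) x + 2y + 3z  ->  (y) + 2(x) + 3z = 2x + y + 3z   [differs from x + 2y + 3z: not invariant]
(B) x^2 - y^2 + z^2  ->  (y)^2 - (x)^2 + z^2 = -x^2 + y^2 + z^2   [differs from x^2 - y^2 + z^2: not invariant]
(C) xy + xz + yz  ->  (y)(x) + (y)z + (x)z = xy + xz + yz   [equals xy + xz + yz: invariant]
(D) x - y + z  ->  (y) - (x) + z = -x + y + z   [differs from x - y + z: not invariant]

Only option (C), xy + xz + yz, is unchanged by the transformation.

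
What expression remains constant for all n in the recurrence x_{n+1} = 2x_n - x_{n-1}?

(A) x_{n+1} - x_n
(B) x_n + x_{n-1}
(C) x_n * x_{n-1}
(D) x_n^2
A

For the recurrence x_{n+1} = 2x_n - x_{n-1}:

If x_{n+1} = 2x_n - x_{n-1}, then:
x_{n+1} - x_n = x_n - x_{n-1}
The first difference is constant throughout the sequence.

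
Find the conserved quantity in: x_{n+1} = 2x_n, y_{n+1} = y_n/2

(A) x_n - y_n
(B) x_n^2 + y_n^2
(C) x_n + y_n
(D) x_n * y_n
D

For the recurrence x_{n+1} = 2x_n, y_{n+1} = y_n/2:

x_{n+1} * y_{n+1} = (2x_n) * (y_n/2) = x_n * y_n
The product is conserved.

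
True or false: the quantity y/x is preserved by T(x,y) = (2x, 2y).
True

Substitute T(x,y) = (2x, 2y) into the expression and compare with the original.

Original: y/x
After applying T: (2y)/(2x) = y/x

This is identical to the original y/x, so the expression is invariant.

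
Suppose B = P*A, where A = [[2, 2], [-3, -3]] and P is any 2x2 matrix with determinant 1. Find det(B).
0

By the multiplicative property of determinants, det(B) = det(P*A) = det(P) * det(A) = det(A),
so the determinant is invariant under multiplication by any determinant-1 matrix; we just need det(A).

det(A) = (2)(-3) - (2)(-3) = -6 - (-6) = 0

Therefore det(B) = 1 * 0 = 0.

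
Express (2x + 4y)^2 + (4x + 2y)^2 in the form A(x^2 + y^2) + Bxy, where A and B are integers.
20(x^2 + y^2) + 32xy

Expanding: (2x + 4y)^2 = 4x^2 + 16xy + 16y^2
(4x + 2y)^2 = 16x^2 + 16xy + 4y^2
Sum = (4+16)(x^2+y^2) + 32xy = 20(x^2 + y^2) + 32xy
This is symmetric in x and y.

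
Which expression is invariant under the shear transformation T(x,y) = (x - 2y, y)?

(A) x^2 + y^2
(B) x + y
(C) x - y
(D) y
D

Under the shear T(x,y) = (x - 2y, y):
Substitute the transformed coordinates into each option and compare with the original:
(A) x^2 + y^2  ->  (x - 2y)^2 + (y)^2 = x^2 - 4xy + 5y^2   [differs from x^2 + y^2: not invariant]
(B) x + y  ->  (x - 2y) + (y) = x - y   [differs from x + y: not invariant]
(C) x - y  ->  (x - 2y) - (y) = x - 3y   [differs from x - y: not invariant]
(D) y  ->  (y) = y   [equals y: invariant]

Only option (D), y, is unchanged by the transformation.
A horizontal shear moves points parallel to the x-axis, so the y-coordinate (and any function of y alone) is unchanged.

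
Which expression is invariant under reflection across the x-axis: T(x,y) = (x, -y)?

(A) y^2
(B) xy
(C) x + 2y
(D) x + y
A

The map is reflection across the x-axis: T(x,y) = (x, -y).
Substitute the transformed coordinates into each option and compare with the original:
(A) y^2  ->  (-y)^2 = y^2   [equals y^2: invariant]
(B) xy  ->  (x)(-y) = -xy   [differs from xy: not invariant]
(C) x + 2y  ->  (x) + 2(-y) = x - 2y   [differs from x + 2y: not invariant]
(D) x + y  ->  (x) + (-y) = x - y   [differs from x + y: not invariant]

Only option (A), y^2, is unchanged by the transformation.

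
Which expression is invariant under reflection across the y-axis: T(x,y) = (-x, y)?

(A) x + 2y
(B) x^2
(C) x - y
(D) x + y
B

The map is reflection across the y-axis: T(x,y) = (-x, y).
Substitute the transformed coordinates into each option and compare with the original:
(A) x + 2y  ->  (-x) + 2(y) = -x + 2y   [differs from x + 2y: not invariant]
(B) x^2  ->  (-x)^2 = x^2   [equals x^2: invariant]
(C) x - y  ->  (-x) - (y) = -x - y   [differs from x - y: not invariant]
(D) x + y  ->  (-x) + (y) = -x + y   [differs from x + y: not invariant]

Only option (B), x^2, is unchanged by the transformation.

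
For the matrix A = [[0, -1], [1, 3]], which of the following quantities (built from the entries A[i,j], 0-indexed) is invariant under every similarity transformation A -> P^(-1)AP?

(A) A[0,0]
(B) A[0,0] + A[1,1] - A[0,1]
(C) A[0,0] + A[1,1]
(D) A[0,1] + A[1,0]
C

A[0,0] + A[1,1] is the trace of A. By the cyclic property of the trace, tr(P^(-1)AP) = tr(APP^(-1)) = tr(A), so it is the same for every matrix similar to A.

The other combinations are not similarity invariants. For example, take P = [[1, 2], [0, 1]] (det P = 1), so P^(-1) = [[1, -2], [0, 1]] and
B = P^(-1)AP = [[-2, -11], [1, 5]].
Evaluating each option on A and on B:
(A) A[0,0]: 0 for A, -2 for B -> changes
(B) A[0,0] + A[1,1] - A[0,1]: 4 for A, 14 for B -> changes
(C) A[0,0] + A[1,1]: 3 for A, 3 for B -> unchanged
(D) A[0,1] + A[1,0]: 0 for A, -10 for B -> changes

Only (C) A[0,0] + A[1,1] = 3 survives (and it does so for every P, not just this one), so it is the invariant.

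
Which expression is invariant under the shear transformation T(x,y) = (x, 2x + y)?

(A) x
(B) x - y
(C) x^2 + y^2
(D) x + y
A

Under the shear T(x,y) = (x, 2x + y):
Substitute the transformed coordinates into each option and compare with the original:
(A) x  ->  (x) = x   [equals x: invariant]
(B) x - y  ->  (x) - (2x + y) = -x - y   [differs from x - y: not invariant]
(C) x^2 + y^2  ->  (x)^2 + (2x + y)^2 = 5x^2 + 4xy + y^2   [differs from x^2 + y^2: not invariant]
(D) x + y  ->  (x) + (2x + y) = 3x + y   [differs from x + y: not invariant]

Only option (A), x, is unchanged by the transformation.
A vertical shear moves points parallel to the y-axis, so the x-coordinate (and any function of x alone) is unchanged.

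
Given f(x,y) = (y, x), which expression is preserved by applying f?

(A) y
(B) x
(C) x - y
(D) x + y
D

For f(x,y) = (y, x):
After applying f: x' = y, y' = x. So x' + y' = y + x = x + y.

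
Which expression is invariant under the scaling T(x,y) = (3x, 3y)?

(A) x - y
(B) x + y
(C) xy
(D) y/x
D

Under the uniform scaling T(x,y) = (3x, 3y):
Substitute the transformed coordinates into each option and compare with the original:
(A) x - y  ->  (3x) - (3y) = 3x - 3y   [differs from x - y: not invariant]
(B) x + y  ->  (3x) + (3y) = 3x + 3y   [differs from x + y: not invariant]
(C) xy  ->  (3x)(3y) = 9xy   [differs from xy: not invariant]
(D) y/x  ->  (3y)/(3x) = y/x   [equals y/x: invariant]

Only option (D), y/x, is unchanged by the transformation.
The common factor 3 cancels in a ratio of coordinates, while sums, products and sums of squares pick up factors of 3 or 9.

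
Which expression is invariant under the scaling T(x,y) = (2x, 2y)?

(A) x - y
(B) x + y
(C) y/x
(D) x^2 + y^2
C

Under the uniform scaling T(x,y) = (2x, 2y):
Substitute the transformed coordinates into each option and compare with the original:
(A) x - y  ->  (2x) - (2y) = 2x - 2y   [differs from x - y: not invariant]
(B) x + y  ->  (2x) + (2y) = 2x + 2y   [differs from x + y: not invariant]
(C) y/x  ->  (2y)/(2x) = y/x   [equals y/x: invariant]
(D) x^2 + y^2  ->  (2x)^2 + (2y)^2 = 4x^2 + 4y^2   [differs from x^2 + y^2: not invariant]

Only option (C), y/x, is unchanged by the transformation.
The common factor 2 cancels in a ratio of coordinates, while sums, products and sums of squares pick up factors of 2 or 4.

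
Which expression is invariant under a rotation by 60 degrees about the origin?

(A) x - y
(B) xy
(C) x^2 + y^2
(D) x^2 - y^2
C

A rotation by 60 degrees sends (x, y) to (x/2 - sqrt(3)y/2, sqrt(3)x/2 + y/2).
Substitute the transformed coordinates into each option and compare with the original:
(A) x - y  ->  (x/2 - sqrt(3)y/2) - (sqrt(3)x/2 + y/2) = -sqrt(3)x/2 + x/2 - sqrt(3)y/2 - y/2   [differs from x - y: not invariant]
(B) xy  ->  (x/2 - sqrt(3)y/2)(sqrt(3)x/2 + y/2) = sqrt(3)x^2/4 - xy/2 - sqrt(3)y^2/4   [differs from xy: not invariant]
(C) x^2 + y^2  ->  (x/2 - sqrt(3)y/2)^2 + (sqrt(3)x/2 + y/2)^2 = x^2 + y^2   [equals x^2 + y^2: invariant]
(D) x^2 - y^2  ->  (x/2 - sqrt(3)y/2)^2 - (sqrt(3)x/2 + y/2)^2 = -x^2/2 - sqrt(3)xy + y^2/2   [differs from x^2 - y^2: not invariant]

Only option (C), x^2 + y^2, is unchanged by the transformation.
Geometrically, x^2 + y^2 is the squared distance from the origin, which every rotation about the origin preserves.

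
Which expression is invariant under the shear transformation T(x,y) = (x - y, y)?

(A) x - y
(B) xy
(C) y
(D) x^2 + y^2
C

Under the shear T(x,y) = (x - y, y):
Substitute the transformed coordinates into each option and compare with the original:
(A) x - y  ->  (x - y) - (y) = x - 2y   [differs from x - y: not invariant]
(B) xy  ->  (x - y)(y) = xy - y^2   [differs from xy: not invariant]
(C) y  ->  (y) = y   [equals y: invariant]
(D) x^2 + y^2  ->  (x - y)^2 + (y)^2 = x^2 - 2xy + 2y^2   [differs from x^2 + y^2: not invariant]

Only option (C), y, is unchanged by the transformation.
A horizontal shear moves points parallel to the x-axis, so the y-coordinate (and any function of y alone) is unchanged.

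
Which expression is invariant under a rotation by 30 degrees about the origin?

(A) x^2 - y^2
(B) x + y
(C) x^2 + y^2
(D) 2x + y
C

A rotation by 30 degrees sends (x, y) to (sqrt(3)x/2 - y/2, x/2 + sqrt(3)y/2).
Substitute the transformed coordinates into each option and compare with the original:
(A) x^2 - y^2  ->  (sqrt(3)x/2 - y/2)^2 - (x/2 + sqrt(3)y/2)^2 = x^2/2 - sqrt(3)xy - y^2/2   [differs from x^2 - y^2: not invariant]
(B) x + y  ->  (sqrt(3)x/2 - y/2) + (x/2 + sqrt(3)y/2) = x/2 + sqrt(3)x/2 - y/2 + sqrt(3)y/2   [differs from x + y: not invariant]
(C) x^2 + y^2  ->  (sqrt(3)x/2 - y/2)^2 + (x/2 + sqrt(3)y/2)^2 = x^2 + y^2   [equals x^2 + y^2: invariant]
(D) 2x + y  ->  2(sqrt(3)x/2 - y/2) + (x/2 + sqrt(3)y/2) = x/2 + sqrt(3)x - y + sqrt(3)y/2   [differs from 2x + y: not invariant]

Only option (C), x^2 + y^2, is unchanged by the transformation.
Geometrically, x^2 + y^2 is the squared distance from the origin, which every rotation about the origin preserves.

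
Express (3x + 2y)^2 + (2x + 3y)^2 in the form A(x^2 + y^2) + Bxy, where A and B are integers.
13(x^2 + y^2) + 24xy

Expanding: (3x + 2y)^2 = 9x^2 + 12xy + 4y^2
(2x + 3y)^2 = 4x^2 + 12xy + 9y^2
Sum = (9+4)(x^2+y^2) + 24xy = 13(x^2 + y^2) + 24xy
This is symmetric in x and y.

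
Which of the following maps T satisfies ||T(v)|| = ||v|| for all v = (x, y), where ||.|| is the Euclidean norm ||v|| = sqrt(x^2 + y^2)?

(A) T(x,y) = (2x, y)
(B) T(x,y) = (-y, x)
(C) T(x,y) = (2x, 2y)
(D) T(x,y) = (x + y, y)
B

A transformation preserves a norm if ||T(v)|| = ||v|| for every v; a single vector where the norm changes rules an option out.

(A) T(x,y) = (2x, y): v = (1, 0) has norm sqrt((1)^2 + (0)^2) = 1, but T(v) = (2, 0) has norm 2 -- not preserved.
(B) T(x,y) = (-y, x): preserves the norm -- it is an orthogonal map (a rotation/reflection), and (-y)^2 + (x)^2 simplifies to x^2 + y^2.
(C) T(x,y) = (2x, 2y): v = (1, 0) has norm sqrt((1)^2 + (0)^2) = 1, but T(v) = (2, 0) has norm 2 -- not preserved.
(D) T(x,y) = (x + y, y): v = (0, 1) has norm sqrt((0)^2 + (1)^2) = 1, but T(v) = (1, 1) has norm sqrt(2) -- not preserved.

Therefore the answer is (B).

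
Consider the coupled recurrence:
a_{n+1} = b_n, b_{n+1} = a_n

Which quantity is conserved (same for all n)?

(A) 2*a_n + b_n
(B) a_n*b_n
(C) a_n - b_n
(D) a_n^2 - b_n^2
B

Replace a_n by a_{n+1} = b_n and b_n by b_{n+1} = a_n in each option and simplify:
(A) 2*a_n + b_n  ->  2*(b_n) + (a_n) = a_n + 2*b_n   [not conserved]
(B) a_n*b_n  ->  (b_n)*(a_n) = a_n*b_n   [conserved]
(C) a_n - b_n  ->  (b_n) - (a_n) = -a_n + b_n   [not conserved]
(D) a_n^2 - b_n^2  ->  (b_n)^2 - (a_n)^2 = -a_n^2 + b_n^2   [not conserved]

Only (B) a_n*b_n returns to itself after one step, so it is the conserved quantity.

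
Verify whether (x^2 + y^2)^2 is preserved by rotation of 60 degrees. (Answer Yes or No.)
Yes

Applying rotation by 60 degrees: x' = x*cos(60 degrees) - y*sin(60 degrees) = x/2 - sqrt(3)y/2, y' = x*sin(60 degrees) + y*cos(60 degrees) = sqrt(3)x/2 + y/2

Substituting into (x^2 + y^2)^2:
((x/2 - sqrt(3)y/2)^2 + (sqrt(3)x/2 + y/2)^2)^2
= x^4 + 2x^2y^2 + y^4 = (x^2 + y^2)^2

This equals the original expression (x^2 + y^2)^2, so it IS invariant.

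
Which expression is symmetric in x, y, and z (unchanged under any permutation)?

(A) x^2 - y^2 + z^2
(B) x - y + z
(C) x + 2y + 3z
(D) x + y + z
D

A symmetric expression is unchanged when the variables are permuted; here the transformation to test is the swap (x, y) -> (y, x).
A symmetric expression must survive every permutation; the single swap x <-> y already eliminates the distractors, and the keyed expression is also unchanged by x <-> z and y <-> z (each variable enters it in exactly the same way).
Substitute the transformed coordinates into each option and compare with the original:
(A) x^2 - y^2 + z^2  ->  (y)^2 - (x)^2 + z^2 = -x^2 + y^2 + z^2   [differs from x^2 - y^2 + z^2: not invariant]
(B) x - y + z  ->  (y) - (x) + z = -x + y + z   [differs from x - y + z: not invariant]
(C) x + 2y + 3z  ->  (y) + 2(x) + 3z = 2x + y + 3z   [differs from x + 2y + 3z: not invariant]
(D) x + y + z  ->  (y) + (x) + z = x + y + z   [equals x + y + z: invariant]

Only option (D), x + y + z, is unchanged by the transformation.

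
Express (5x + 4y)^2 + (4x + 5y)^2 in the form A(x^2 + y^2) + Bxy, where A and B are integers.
41(x^2 + y^2) + 80xy

Expanding: (5x + 4y)^2 = 25x^2 + 40xy + 16y^2
(4x + 5y)^2 = 16x^2 + 40xy + 25y^2
Sum = (25+16)(x^2+y^2) + 80xy = 41(x^2 + y^2) + 80xy
This is symmetric in x and y.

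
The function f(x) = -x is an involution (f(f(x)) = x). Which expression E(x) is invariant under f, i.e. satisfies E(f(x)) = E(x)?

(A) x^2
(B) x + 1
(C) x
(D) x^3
A

Replace x by f(x) = -x in each option and simplify. As a quick numerical cross-check, also compare E(4) with E(f(4)) = E(-4).

(A) x^2  ->  (-x)^2, which simplifies back to x^2; check: E(4) = 16, E(-4) = 16.   [invariant]
(B) x + 1  ->  (-x) + 1 = 1 - x; check: E(4) = 5 but E(-4) = -3.   [not invariant]
(C) x  ->  (-x) = -x; check: E(4) = 4 but E(-4) = -4.   [not invariant]
(D) x^3  ->  (-x)^3 = -x^3; check: E(4) = 64 but E(-4) = -64.   [not invariant]

Only (A) is unchanged. E is symmetric under swapping x with f(x) = -x, which is exactly what an involution does.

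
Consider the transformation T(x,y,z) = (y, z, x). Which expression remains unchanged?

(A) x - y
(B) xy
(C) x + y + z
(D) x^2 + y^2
C

Apply T(x,y,z) = (y, z, x) to each option, i.e. replace (x, y, z) by the transformed coordinates.
Substitute the transformed coordinates into each option and compare with the original:
(A) x - y  ->  (y) - (z) = y - z   [differs from x - y: not invariant]
(B) xy  ->  (y)(z) = yz   [differs from xy: not invariant]
(C) x + y + z  ->  (y) + (z) + (x) = x + y + z   [equals x + y + z: invariant]
(D) x^2 + y^2  ->  (y)^2 + (z)^2 = y^2 + z^2   [differs from x^2 + y^2: not invariant]

Only option (C), x + y + z, is unchanged by the transformation.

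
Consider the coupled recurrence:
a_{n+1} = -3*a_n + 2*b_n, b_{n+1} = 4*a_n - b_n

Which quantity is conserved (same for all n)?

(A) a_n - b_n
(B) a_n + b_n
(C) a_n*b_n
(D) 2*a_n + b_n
B

Replace a_n by a_{n+1} = -3*a_n + 2*b_n and b_n by b_{n+1} = 4*a_n - b_n in each option and simplify:
(A) a_n - b_n  ->  (-3*a_n + 2*b_n) - (4*a_n - b_n) = -7*a_n + 3*b_n   [not conserved]
(B) a_n + b_n  ->  (-3*a_n + 2*b_n) + (4*a_n - b_n) = a_n + b_n   [conserved]
(C) a_n*b_n  ->  (-3*a_n + 2*b_n)*(4*a_n - b_n) = -12*a_n^2 + 11*a_n*b_n - 2*b_n^2   [not conserved]
(D) 2*a_n + b_n  ->  2*(-3*a_n + 2*b_n) + (4*a_n - b_n) = -2*a_n + 3*b_n   [not conserved]

Only (B) a_n + b_n returns to itself after one step, so it is the conserved quantity.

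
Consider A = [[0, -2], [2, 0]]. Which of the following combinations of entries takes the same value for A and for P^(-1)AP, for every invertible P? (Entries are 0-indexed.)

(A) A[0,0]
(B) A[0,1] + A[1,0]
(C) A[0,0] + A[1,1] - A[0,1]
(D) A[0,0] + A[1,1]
D

A[0,0] + A[1,1] is the trace of A. By the cyclic property of the trace, tr(P^(-1)AP) = tr(APP^(-1)) = tr(A), so it is the same for every matrix similar to A.

The other combinations are not similarity invariants. For example, take P = [[1, 2], [0, 1]] (det P = 1), so P^(-1) = [[1, -2], [0, 1]] and
B = P^(-1)AP = [[-4, -10], [2, 4]].
Evaluating each option on A and on B:
(A) A[0,0]: 0 for A, -4 for B -> changes
(B) A[0,1] + A[1,0]: 0 for A, -8 for B -> changes
(C) A[0,0] + A[1,1] - A[0,1]: 2 for A, 10 for B -> changes
(D) A[0,0] + A[1,1]: 0 for A, 0 for B -> unchanged

Only (D) A[0,0] + A[1,1] = 0 survives (and it does so for every P, not just this one), so it is the invariant.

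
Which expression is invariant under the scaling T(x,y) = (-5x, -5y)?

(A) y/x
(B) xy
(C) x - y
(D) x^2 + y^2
A

Under the uniform scaling T(x,y) = (-5x, -5y):
Substitute the transformed coordinates into each option and compare with the original:
(A) y/x  ->  (-5y)/(-5x) = y/x   [equals y/x: invariant]
(B) xy  ->  (-5x)(-5y) = 25xy   [differs from xy: not invariant]
(C) x - y  ->  (-5x) - (-5y) = -5x + 5y   [differs from x - y: not invariant]
(D) x^2 + y^2  ->  (-5x)^2 + (-5y)^2 = 25x^2 + 25y^2   [differs from x^2 + y^2: not invariant]

Only option (A), y/x, is unchanged by the transformation.
The common factor -5 cancels in a ratio of coordinates, while sums, products and sums of squares pick up factors of -5 or 25.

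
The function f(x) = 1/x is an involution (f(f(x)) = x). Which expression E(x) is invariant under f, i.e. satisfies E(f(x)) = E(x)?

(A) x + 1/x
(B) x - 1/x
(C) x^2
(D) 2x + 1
A

Replace x by f(x) = 1/x in each option and simplify. As a quick numerical cross-check, also compare E(5) with E(f(5)) = E(1/5).

(A) x + 1/x  ->  (1/x) + 1/(1/x), which simplifies back to x + 1/x; check: E(5) = 26/5, E(1/5) = 26/5.   [invariant]
(B) x - 1/x  ->  (1/x) - 1/(1/x) = -x + 1/x; check: E(5) = 24/5 but E(1/5) = -24/5.   [not invariant]
(C) x^2  ->  (1/x)^2 = x^(-2); check: E(5) = 25 but E(1/5) = 1/25.   [not invariant]
(D) 2x + 1  ->  2(1/x) + 1 = (x + 2)/x; check: E(5) = 11 but E(1/5) = 7/5.   [not invariant]

Only (A) is unchanged. E is symmetric under swapping x with f(x) = 1/x, which is exactly what an involution does.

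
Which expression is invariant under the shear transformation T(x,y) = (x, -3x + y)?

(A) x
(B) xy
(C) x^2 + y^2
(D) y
A

Under the shear T(x,y) = (x, -3x + y):
Substitute the transformed coordinates into each option and compare with the original:
(A) x  ->  (x) = x   [equals x: invariant]
(B) xy  ->  (x)(-3x + y) = -3x^2 + xy   [differs from xy: not invariant]
(C) x^2 + y^2  ->  (x)^2 + (-3x + y)^2 = 10x^2 - 6xy + y^2   [differs from x^2 + y^2: not invariant]
(D) y  ->  (-3x + y) = -3x + y   [differs from y: not invariant]

Only option (A), x, is unchanged by the transformation.
A vertical shear moves points parallel to the y-axis, so the x-coordinate (and any function of x alone) is unchanged.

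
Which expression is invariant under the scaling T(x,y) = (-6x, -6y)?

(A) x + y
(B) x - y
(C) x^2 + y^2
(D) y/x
D

Under the uniform scaling T(x,y) = (-6x, -6y):
Substitute the transformed coordinates into each option and compare with the original:
(A) x + y  ->  (-6x) + (-6y) = -6x - 6y   [differs from x + y: not invariant]
(B) x - y  ->  (-6x) - (-6y) = -6x + 6y   [differs from x - y: not invariant]
(C) x^2 + y^2  ->  (-6x)^2 + (-6y)^2 = 36x^2 + 36y^2   [differs from x^2 + y^2: not invariant]
(D) y/x  ->  (-6y)/(-6x) = y/x   [equals y/x: invariant]

Only option (D), y/x, is unchanged by the transformation.
The common factor -6 cancels in a ratio of coordinates, while sums, products and sums of squares pick up factors of -6 or 36.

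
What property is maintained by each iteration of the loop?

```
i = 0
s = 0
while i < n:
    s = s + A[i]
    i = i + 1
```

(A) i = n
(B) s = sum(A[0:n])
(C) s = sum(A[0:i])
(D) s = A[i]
C

A loop invariant must hold before the first iteration and be re-established by every execution of the body.

(C) s = sum(A[0:i]): Initially i = 0 and s = 0 = sum of the empty slice A[0:0]. If s = sum(A[0:i]) holds at the top of an iteration, the body sets s to sum(A[0:i]) + A[i] = sum(A[0:i+1]) and then i to i+1, so s = sum(A[0:i]) holds again. At exit i = n, giving s = sum(A[0:n]).

The other options fail:
(A) i = n: false initially (i = 0); it is the exit condition, not an invariant.
(B) s = sum(A[0:n]): false before the loop (s = 0, not the full sum) -- it only becomes true at exit.
(D) s = A[i]: after the first iteration s = A[0] but i = 1, so s = A[i] compares s with the wrong element (and fails in general).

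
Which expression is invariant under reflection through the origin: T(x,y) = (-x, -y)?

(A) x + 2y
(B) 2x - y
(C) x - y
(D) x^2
D

The map is reflection through the origin: T(x,y) = (-x, -y).
Substitute the transformed coordinates into each option and compare with the original:
(A) x + 2y  ->  (-x) + 2(-y) = -x - 2y   [differs from x + 2y: not invariant]
(B) 2x - y  ->  2(-x) - (-y) = -2x + y   [differs from 2x - y: not invariant]
(C) x - y  ->  (-x) - (-y) = -x + y   [differs from x - y: not invariant]
(D) x^2  ->  (-x)^2 = x^2   [equals x^2: invariant]

Only option (D), x^2, is unchanged by the transformation.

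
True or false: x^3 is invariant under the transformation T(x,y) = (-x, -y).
False

Substitute T(x,y) = (-x, -y) into the expression and compare with the original.

Original: x^3
After applying T: (-x)^3 = -x^3

This differs from the original x^3 (difference: -2x^3), so the expression is NOT invariant.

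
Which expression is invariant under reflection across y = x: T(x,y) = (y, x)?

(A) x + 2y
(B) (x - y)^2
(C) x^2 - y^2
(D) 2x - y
B

The map is reflection across y = x: T(x,y) = (y, x).
Substitute the transformed coordinates into each option and compare with the original:
(A) x + 2y  ->  (y) + 2(x) = 2x + y   [differs from x + 2y: not invariant]
(B) (x - y)^2  ->  ((y) - (x))^2 = x^2 - 2xy + y^2   [equals (x - y)^2: invariant]
(C) x^2 - y^2  ->  (y)^2 - (x)^2 = -x^2 + y^2   [differs from x^2 - y^2: not invariant]
(D) 2x - y  ->  2(y) - (x) = -x + 2y   [differs from 2x - y: not invariant]

Only option (B), (x - y)^2, is unchanged by the transformation.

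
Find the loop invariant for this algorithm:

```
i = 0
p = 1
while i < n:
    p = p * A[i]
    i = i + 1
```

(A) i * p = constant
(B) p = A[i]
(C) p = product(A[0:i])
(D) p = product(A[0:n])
C

A loop invariant must hold before the first iteration and be re-established by every execution of the body.

(C) p = product(A[0:i]): Initially i = 0 and p = 1 = product of the empty slice A[0:0]. If p = product(A[0:i]) holds at the top of an iteration, the body sets p to product(A[0:i]) * A[i] = product(A[0:i+1]) and then i to i+1, so the property is restored. At exit i = n, giving p = product(A[0:n]).

The other options fail:
(A) i * p = constant: initially i * p = 0, but after one iteration it is 1 * A[0], which is nonzero in general.
(B) p = A[i]: after the first iteration p = A[0] but i = 1; in general p is a product of several elements, not a single one.
(D) p = product(A[0:n]): false before the loop (p = 1, not the full product) -- it only becomes true at exit.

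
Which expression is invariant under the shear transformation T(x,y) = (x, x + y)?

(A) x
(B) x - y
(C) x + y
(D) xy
A

Under the shear T(x,y) = (x, x + y):
Substitute the transformed coordinates into each option and compare with the original:
(A) x  ->  (x) = x   [equals x: invariant]
(B) x - y  ->  (x) - (x + y) = -y   [differs from x - y: not invariant]
(C) x + y  ->  (x) + (x + y) = 2x + y   [differs from x + y: not invariant]
(D) xy  ->  (x)(x + y) = x^2 + xy   [differs from xy: not invariant]

Only option (A), x, is unchanged by the transformation.
A vertical shear moves points parallel to the y-axis, so the x-coordinate (and any function of x alone) is unchanged.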